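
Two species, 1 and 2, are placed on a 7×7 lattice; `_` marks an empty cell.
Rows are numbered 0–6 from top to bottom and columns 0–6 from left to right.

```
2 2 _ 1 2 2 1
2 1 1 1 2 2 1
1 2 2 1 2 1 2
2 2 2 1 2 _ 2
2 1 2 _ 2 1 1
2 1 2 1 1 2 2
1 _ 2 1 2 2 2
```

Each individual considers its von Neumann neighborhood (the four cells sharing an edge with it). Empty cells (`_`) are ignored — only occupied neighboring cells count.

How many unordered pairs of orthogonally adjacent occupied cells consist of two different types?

35

Scan each occupied cell's neighbors to the right and below so each pair is counted once.
From row 0: 3 unlike of 10 pairs (running 3/10).
From row 1: 8 unlike of 13 pairs (running 11/23).
From row 2: 6 unlike of 12 pairs (running 17/35).
From row 3: 4 unlike of 9 pairs (running 21/44).
From row 4: 6 unlike of 10 pairs (running 27/54).
From row 5: 6 unlike of 12 pairs (running 33/66).
From row 6: 2 unlike of 4 pairs (running 35/70).
Total adjacent occupied pairs: 70; unlike-type pairs: 35.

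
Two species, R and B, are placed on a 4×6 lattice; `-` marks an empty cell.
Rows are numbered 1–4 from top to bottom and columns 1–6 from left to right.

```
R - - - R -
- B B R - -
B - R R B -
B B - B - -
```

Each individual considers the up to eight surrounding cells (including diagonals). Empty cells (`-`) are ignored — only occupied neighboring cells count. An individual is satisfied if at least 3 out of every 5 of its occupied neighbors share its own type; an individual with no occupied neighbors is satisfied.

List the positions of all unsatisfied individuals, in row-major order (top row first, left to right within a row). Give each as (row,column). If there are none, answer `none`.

Row 1: (1,1)R 0/1 unhappy · (1,5)R 1/1 ok
Row 2: (2,2)B 2/4 unhappy · (2,3)B 1/4 unhappy · (2,4)R 3/5 ok
Row 3: (3,1)B 3/3 ok · (3,3)R 2/6 unhappy · (3,4)R 2/5 unhappy · (3,5)B 1/3 unhappy
Row 4: (4,1)B 2/2 ok · (4,2)B 2/3 ok · (4,4)B 1/3 unhappy

(1,1), (2,2), (2,3), (3,3), (3,4), (3,5), (4,4)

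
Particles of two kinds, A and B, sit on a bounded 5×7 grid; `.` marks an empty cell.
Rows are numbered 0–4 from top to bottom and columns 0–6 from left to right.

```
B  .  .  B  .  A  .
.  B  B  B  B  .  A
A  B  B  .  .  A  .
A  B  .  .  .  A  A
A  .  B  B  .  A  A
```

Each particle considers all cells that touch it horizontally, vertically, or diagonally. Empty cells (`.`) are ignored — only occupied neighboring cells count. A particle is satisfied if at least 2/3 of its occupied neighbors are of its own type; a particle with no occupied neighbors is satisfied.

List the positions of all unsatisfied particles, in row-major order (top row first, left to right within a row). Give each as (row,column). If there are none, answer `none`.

(0,0)B 1/1 satisfied
(0,3)B 3/3 satisfied
(0,5)A 1/2 not
(1,1)B 4/5 satisfied
(1,2)B 5/5 satisfied
(1,3)B 4/4 satisfied
(1,4)B 2/4 not
(1,6)A 2/2 satisfied
(2,0)A 1/4 not
(2,1)B 4/6 satisfied
(2,2)B 5/5 satisfied
(2,5)A 3/4 satisfied
(3,0)A 2/4 not
(3,1)B 3/6 not
(3,5)A 4/4 satisfied
(3,6)A 4/4 satisfied
(4,0)A 1/2 not
(4,2)B 2/2 satisfied
(4,3)B 1/1 satisfied
(4,5)A 3/3 satisfied
(4,6)A 3/3 satisfied

(0,5), (1,4), (2,0), (3,0), (3,1), (4,0)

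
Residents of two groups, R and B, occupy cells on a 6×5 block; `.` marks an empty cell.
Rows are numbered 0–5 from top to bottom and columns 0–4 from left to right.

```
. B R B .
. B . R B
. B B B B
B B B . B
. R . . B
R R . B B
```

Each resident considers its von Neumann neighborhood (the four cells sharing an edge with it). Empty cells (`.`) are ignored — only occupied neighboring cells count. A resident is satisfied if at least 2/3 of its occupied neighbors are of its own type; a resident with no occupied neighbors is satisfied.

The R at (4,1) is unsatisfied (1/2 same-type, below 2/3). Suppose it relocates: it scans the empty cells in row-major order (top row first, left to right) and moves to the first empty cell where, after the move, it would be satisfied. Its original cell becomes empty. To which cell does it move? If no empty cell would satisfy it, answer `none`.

none

Vacating (4,1). Empty cells in order:
  (0,0): 0/1 same-type → still unsatisfied.
  (0,4): 0/2 same-type → still unsatisfied.
  (1,0): 0/1 same-type → still unsatisfied.
  (1,2): 2/4 same-type → still unsatisfied.
  (2,0): 0/2 same-type → still unsatisfied.
  (3,3): 0/3 same-type → still unsatisfied.
  (4,0): 1/2 same-type → still unsatisfied.
  (4,2): 0/1 same-type → still unsatisfied.
  (4,3): 0/2 same-type → still unsatisfied.
  (5,2): 1/2 same-type → still unsatisfied.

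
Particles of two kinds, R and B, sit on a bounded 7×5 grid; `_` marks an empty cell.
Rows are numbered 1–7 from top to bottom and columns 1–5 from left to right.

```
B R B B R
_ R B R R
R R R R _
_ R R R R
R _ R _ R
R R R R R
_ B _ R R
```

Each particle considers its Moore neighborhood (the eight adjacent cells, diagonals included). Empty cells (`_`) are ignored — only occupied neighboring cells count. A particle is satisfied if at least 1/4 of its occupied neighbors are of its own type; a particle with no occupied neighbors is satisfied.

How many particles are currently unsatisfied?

2

Row 1: (1,1)B 0/2 unhappy · (1,2)R 1/4 ok · (1,3)B 2/5 ok · (1,4)B 2/5 ok · (1,5)R 2/3 ok
Row 2: (2,2)R 4/7 ok · (2,3)B 2/8 ok · (2,4)R 4/7 ok · (2,5)R 3/4 ok
Row 3: (3,1)R 3/3 ok · (3,2)R 5/6 ok · (3,3)R 7/8 ok · (3,4)R 6/7 ok
Row 4: (4,2)R 6/6 ok · (4,3)R 6/6 ok · (4,4)R 6/6 ok · (4,5)R 3/3 ok
Row 5: (5,1)R 3/3 ok · (5,3)R 6/6 ok · (5,5)R 4/4 ok
Row 6: (6,1)R 2/3 ok · (6,2)R 4/5 ok · (6,3)R 4/5 ok · (6,4)R 6/6 ok · (6,5)R 4/4 ok
Row 7: (7,2)B 0/3 unhappy · (7,4)R 4/4 ok · (7,5)R 3/3 ok
Unsatisfied: (1,1), (7,2) — 2 in total.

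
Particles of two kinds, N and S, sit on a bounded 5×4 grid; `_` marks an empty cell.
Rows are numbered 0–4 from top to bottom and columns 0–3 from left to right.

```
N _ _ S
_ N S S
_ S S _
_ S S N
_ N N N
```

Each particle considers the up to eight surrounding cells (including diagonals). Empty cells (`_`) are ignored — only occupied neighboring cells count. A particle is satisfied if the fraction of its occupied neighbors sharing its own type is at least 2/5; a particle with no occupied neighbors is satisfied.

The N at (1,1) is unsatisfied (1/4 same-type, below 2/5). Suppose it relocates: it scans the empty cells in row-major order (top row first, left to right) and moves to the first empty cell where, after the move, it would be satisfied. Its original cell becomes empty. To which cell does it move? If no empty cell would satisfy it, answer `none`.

(0,1)

Vacating (1,1). Empty cells in order:
  (0,1): 1/2 same-type → satisfied — stop here.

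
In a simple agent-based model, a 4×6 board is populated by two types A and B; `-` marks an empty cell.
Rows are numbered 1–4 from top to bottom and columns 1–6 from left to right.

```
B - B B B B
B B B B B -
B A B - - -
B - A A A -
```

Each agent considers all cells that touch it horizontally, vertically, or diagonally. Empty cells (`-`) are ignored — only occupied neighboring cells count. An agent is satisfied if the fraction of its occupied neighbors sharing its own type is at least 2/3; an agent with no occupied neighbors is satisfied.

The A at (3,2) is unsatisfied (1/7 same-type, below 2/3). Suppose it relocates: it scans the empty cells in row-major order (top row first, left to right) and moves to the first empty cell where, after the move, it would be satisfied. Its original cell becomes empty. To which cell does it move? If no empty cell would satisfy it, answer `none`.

(4,6)

Vacating (3,2). Empty cells in order:
  (1,2): 0/5 same-type → still unsatisfied.
  (2,6): 0/3 same-type → still unsatisfied.
  (3,4): 3/7 same-type → still unsatisfied.
  (3,5): 2/4 same-type → still unsatisfied.
  (3,6): 1/2 same-type → still unsatisfied.
  (4,2): 1/4 same-type → still unsatisfied.
  (4,6): 1/1 same-type → satisfied — stop here.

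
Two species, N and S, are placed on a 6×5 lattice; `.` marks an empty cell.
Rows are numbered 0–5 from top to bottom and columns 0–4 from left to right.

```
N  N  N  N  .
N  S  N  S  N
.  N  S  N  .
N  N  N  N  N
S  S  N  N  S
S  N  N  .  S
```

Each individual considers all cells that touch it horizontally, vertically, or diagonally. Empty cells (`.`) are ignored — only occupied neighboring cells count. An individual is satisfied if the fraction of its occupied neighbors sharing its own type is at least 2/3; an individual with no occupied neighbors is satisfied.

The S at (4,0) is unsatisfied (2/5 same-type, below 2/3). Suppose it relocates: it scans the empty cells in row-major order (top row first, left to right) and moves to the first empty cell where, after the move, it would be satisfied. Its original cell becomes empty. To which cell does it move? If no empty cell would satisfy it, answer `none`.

none

Vacating (4,0). Empty cells in order:
  (0,4): 1/3 same-type → still unsatisfied.
  (2,0): 1/5 same-type → still unsatisfied.
  (2,4): 1/5 same-type → still unsatisfied.
  (5,3): 2/5 same-type → still unsatisfied.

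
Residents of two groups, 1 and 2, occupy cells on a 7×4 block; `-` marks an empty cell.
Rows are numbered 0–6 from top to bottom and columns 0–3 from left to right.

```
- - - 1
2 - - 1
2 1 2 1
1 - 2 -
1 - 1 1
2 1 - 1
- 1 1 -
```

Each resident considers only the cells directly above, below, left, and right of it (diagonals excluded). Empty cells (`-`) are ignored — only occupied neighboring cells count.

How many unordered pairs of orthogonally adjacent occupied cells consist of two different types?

7

Scan each occupied cell's neighbors to the right and below so each pair is counted once.
From row 0: 0 unlike of 1 pairs (running 0/1).
From row 1: 0 unlike of 2 pairs (running 0/3).
From row 2: 4 unlike of 5 pairs (running 4/8).
From row 3: 1 unlike of 2 pairs (running 5/10).
From row 4: 1 unlike of 3 pairs (running 6/13).
From row 5: 1 unlike of 2 pairs (running 7/15).
From row 6: 0 unlike of 1 pairs (running 7/16).
Total adjacent occupied pairs: 16; unlike-type pairs: 7.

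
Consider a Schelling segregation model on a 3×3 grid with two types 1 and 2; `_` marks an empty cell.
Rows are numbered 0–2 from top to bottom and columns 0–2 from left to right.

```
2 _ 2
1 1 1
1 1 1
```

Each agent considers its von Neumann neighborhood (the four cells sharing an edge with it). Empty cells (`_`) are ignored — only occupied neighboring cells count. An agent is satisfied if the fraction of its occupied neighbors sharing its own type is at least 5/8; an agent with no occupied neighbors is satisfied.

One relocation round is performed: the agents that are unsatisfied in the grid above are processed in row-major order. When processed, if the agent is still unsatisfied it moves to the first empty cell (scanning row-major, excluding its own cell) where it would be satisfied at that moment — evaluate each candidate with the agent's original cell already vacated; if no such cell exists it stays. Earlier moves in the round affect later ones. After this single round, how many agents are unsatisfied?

Initially unsatisfied (in order): (0,0), (0,2).
  (0,0): no empty cell satisfies it; stays.
  (0,2): no empty cell satisfies it; stays.
Resulting grid:
2 _ 2
1 1 1
1 1 1
Unsatisfied now: (0,0), (0,2).

2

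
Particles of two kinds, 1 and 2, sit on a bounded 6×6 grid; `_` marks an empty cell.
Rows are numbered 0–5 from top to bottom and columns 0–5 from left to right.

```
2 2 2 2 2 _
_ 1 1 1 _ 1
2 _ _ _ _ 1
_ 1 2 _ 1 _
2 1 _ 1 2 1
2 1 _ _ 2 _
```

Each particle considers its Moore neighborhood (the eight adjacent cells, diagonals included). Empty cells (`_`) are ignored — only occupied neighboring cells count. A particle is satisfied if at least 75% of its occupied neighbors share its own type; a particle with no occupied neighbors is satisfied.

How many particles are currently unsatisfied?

Row 0: (0,0)2 1/2 not · (0,1)2 2/4 not · (0,2)2 2/5 not · (0,3)2 2/4 not · (0,4)2 1/3 not
Row 1: (1,1)1 1/5 not · (1,2)1 2/5 not · (1,3)1 1/4 not · (1,5)1 1/2 not
Row 2: (2,0)2 0/2 not · (2,5)1 2/2 satisfied
Row 3: (3,1)1 1/4 not · (3,2)2 0/3 not · (3,4)1 3/4 satisfied
Row 4: (4,0)2 1/4 not · (4,1)1 2/5 not · (4,3)1 1/4 not · (4,4)2 1/4 not · (4,5)1 1/3 not
Row 5: (5,0)2 1/3 not · (5,1)1 1/3 not · (5,4)2 1/3 not
Unsatisfied: (0,0), (0,1), (0,2), (0,3), (0,4), (1,1), (1,2), (1,3), (1,5), (2,0), (3,1), (3,2), (4,0), (4,1), (4,3), (4,4), (4,5), (5,0), (5,1), (5,4) — 20 in total.

20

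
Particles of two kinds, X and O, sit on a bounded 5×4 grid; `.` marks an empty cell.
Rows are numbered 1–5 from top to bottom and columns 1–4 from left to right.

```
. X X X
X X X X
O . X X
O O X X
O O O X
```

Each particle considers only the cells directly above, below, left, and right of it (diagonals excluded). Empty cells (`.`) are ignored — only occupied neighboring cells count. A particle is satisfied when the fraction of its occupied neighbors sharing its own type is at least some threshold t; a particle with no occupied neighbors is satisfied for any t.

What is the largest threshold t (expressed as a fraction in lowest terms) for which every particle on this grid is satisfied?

(1,2)X 2/2
(1,3)X 3/3
(1,4)X 2/2
(2,1)X 1/2
(2,2)X 3/3
(2,3)X 4/4
(2,4)X 3/3
(3,1)O 1/2
(3,3)X 3/3
(3,4)X 3/3
(4,1)O 3/3
(4,2)O 2/3
(4,3)X 2/4
(4,4)X 3/3
(5,1)O 2/2
(5,2)O 3/3
(5,3)O 1/3
(5,4)X 1/2
The smallest same-type fraction is 1/3 at (5,3), which reduces to 1/3. Any threshold above that leaves this particle unsatisfied.

1/3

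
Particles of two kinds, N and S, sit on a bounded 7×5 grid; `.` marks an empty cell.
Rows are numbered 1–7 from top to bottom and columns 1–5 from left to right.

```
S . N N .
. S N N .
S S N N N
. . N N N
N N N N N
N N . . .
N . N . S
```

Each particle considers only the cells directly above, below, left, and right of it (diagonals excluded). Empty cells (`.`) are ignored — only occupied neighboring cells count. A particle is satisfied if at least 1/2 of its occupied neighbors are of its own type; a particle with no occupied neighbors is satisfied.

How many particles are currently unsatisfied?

(1,1)S 0/0 ✓
(1,3)N 2/2 ✓
(1,4)N 2/2 ✓
(2,2)S 1/2 ✓
(2,3)N 3/4 ✓
(2,4)N 3/3 ✓
(3,1)S 1/1 ✓
(3,2)S 2/3 ✓
(3,3)N 3/4 ✓
(3,4)N 4/4 ✓
(3,5)N 2/2 ✓
(4,3)N 3/3 ✓
(4,4)N 4/4 ✓
(4,5)N 3/3 ✓
(5,1)N 2/2 ✓
(5,2)N 3/3 ✓
(5,3)N 3/3 ✓
(5,4)N 3/3 ✓
(5,5)N 2/2 ✓
(6,1)N 3/3 ✓
(6,2)N 2/2 ✓
(7,1)N 1/1 ✓
(7,3)N 0/0 ✓
(7,5)S 0/0 ✓
Every one meets the threshold.

0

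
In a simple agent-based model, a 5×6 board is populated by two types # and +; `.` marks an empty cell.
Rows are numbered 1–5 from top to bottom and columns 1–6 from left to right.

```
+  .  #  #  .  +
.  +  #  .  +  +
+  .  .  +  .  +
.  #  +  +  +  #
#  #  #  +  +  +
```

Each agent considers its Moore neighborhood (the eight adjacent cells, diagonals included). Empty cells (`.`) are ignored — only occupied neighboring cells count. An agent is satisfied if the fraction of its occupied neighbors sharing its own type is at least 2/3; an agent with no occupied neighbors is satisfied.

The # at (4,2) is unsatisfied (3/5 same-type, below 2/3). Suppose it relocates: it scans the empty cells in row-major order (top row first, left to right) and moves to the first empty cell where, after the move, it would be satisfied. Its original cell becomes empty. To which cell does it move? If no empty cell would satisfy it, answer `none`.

Vacating (4,2). Empty cells in order:
  (1,2): 2/4 same-type → still unsatisfied.
  (1,5): 1/4 same-type → still unsatisfied.
  (2,1): 0/3 same-type → still unsatisfied.
  (2,4): 3/5 same-type → still unsatisfied.
  (3,2): 1/4 same-type → still unsatisfied.
  (3,3): 1/5 same-type → still unsatisfied.
  (3,5): 1/7 same-type → still unsatisfied.
  (4,1): 2/3 same-type → satisfied — stop here.

(4,1)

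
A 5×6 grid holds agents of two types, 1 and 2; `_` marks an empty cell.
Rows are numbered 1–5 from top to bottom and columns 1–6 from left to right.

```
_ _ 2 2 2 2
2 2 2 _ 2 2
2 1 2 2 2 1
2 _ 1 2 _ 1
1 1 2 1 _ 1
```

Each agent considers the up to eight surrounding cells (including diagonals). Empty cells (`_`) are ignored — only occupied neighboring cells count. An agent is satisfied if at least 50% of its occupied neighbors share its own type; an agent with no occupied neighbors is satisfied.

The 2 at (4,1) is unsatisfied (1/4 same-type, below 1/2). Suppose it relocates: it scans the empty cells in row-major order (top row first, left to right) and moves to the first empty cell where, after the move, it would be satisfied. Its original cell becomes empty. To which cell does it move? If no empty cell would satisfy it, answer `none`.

(1,1)

Vacating (4,1). Empty cells in order:
  (1,1): 2/2 same-type → satisfied — stop here.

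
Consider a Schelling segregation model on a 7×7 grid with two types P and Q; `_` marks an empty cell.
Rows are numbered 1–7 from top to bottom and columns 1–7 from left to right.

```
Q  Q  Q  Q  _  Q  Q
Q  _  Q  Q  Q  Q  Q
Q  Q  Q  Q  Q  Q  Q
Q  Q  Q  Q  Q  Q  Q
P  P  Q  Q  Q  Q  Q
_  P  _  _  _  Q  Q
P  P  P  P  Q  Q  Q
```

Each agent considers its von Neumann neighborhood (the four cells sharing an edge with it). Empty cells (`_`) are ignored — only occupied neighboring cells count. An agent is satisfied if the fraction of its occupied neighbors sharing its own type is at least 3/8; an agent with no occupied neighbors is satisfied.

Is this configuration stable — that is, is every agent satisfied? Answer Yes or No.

Yes

Row 1: (1,1)Q 2/2 ✓ · (1,2)Q 2/2 ✓ · (1,3)Q 3/3 ✓ · (1,4)Q 2/2 ✓ · (1,6)Q 2/2 ✓ · (1,7)Q 2/2 ✓
Row 2: (2,1)Q 2/2 ✓ · (2,3)Q 3/3 ✓ · (2,4)Q 4/4 ✓ · (2,5)Q 3/3 ✓ · (2,6)Q 4/4 ✓ · (2,7)Q 3/3 ✓
Row 3: (3,1)Q 3/3 ✓ · (3,2)Q 3/3 ✓ · (3,3)Q 4/4 ✓ · (3,4)Q 4/4 ✓ · (3,5)Q 4/4 ✓ · (3,6)Q 4/4 ✓ · (3,7)Q 3/3 ✓
Row 4: (4,1)Q 2/3 ✓ · (4,2)Q 3/4 ✓ · (4,3)Q 4/4 ✓ · (4,4)Q 4/4 ✓ · (4,5)Q 4/4 ✓ · (4,6)Q 4/4 ✓ · (4,7)Q 3/3 ✓
Row 5: (5,1)P 1/2 ✓ · (5,2)P 2/4 ✓ · (5,3)Q 2/3 ✓ · (5,4)Q 3/3 ✓ · (5,5)Q 3/3 ✓ · (5,6)Q 4/4 ✓ · (5,7)Q 3/3 ✓
Row 6: (6,2)P 2/2 ✓ · (6,6)Q 3/3 ✓ · (6,7)Q 3/3 ✓
Row 7: (7,1)P 1/1 ✓ · (7,2)P 3/3 ✓ · (7,3)P 2/2 ✓ · (7,4)P 1/2 ✓ · (7,5)Q 1/2 ✓ · (7,6)Q 3/3 ✓ · (7,7)Q 2/2 ✓
All meet the threshold, so the configuration is stable.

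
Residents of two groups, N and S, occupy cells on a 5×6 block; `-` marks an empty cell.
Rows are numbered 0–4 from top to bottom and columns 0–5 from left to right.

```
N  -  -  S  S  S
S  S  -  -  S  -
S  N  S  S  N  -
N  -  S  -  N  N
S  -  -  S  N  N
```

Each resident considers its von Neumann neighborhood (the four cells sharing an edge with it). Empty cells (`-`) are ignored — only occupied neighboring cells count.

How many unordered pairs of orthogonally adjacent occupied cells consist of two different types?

Scan each occupied cell's neighbors to the right and below so each pair is counted once.
Row 0: N(0,0)–S(1,0)≠ S(0,3)–S(0,4)= S(0,4)–S(0,5)= S(0,4)–S(1,4)=  → 1/4 unlike.
Row 1: S(1,0)–S(1,1)= S(1,0)–S(2,0)= S(1,1)–N(2,1)≠ S(1,4)–N(2,4)≠  → 2/4 unlike.
Row 2: S(2,0)–N(2,1)≠ S(2,0)–N(3,0)≠ N(2,1)–S(2,2)≠ S(2,2)–S(2,3)= S(2,2)–S(3,2)= S(2,3)–N(2,4)≠ N(2,4)–N(3,4)=  → 4/7 unlike.
Row 3: N(3,0)–S(4,0)≠ N(3,4)–N(3,5)= N(3,4)–N(4,4)= N(3,5)–N(4,5)=  → 1/4 unlike.
Row 4: S(4,3)–N(4,4)≠ N(4,4)–N(4,5)=  → 1/2 unlike.
Total adjacent occupied pairs: 21; unlike-type pairs: 9.

9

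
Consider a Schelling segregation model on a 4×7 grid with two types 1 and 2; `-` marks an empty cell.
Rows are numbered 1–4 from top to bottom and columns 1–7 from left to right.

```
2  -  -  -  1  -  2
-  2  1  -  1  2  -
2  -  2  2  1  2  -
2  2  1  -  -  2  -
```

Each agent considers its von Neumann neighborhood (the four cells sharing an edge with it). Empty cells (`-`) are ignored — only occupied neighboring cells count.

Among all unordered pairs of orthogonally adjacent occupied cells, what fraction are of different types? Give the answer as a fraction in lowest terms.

1/2

Scan each occupied cell's neighbors to the right and below so each pair is counted once.
From row 1: 0 unlike of 1 pairs (running 0/1).
From row 2: 3 unlike of 5 pairs (running 3/6).
From row 3: 3 unlike of 6 pairs (running 6/12).
From row 4: 1 unlike of 2 pairs (running 7/14).
Total adjacent occupied pairs: 14; unlike-type pairs: 7.
7/14 reduces to 1/2.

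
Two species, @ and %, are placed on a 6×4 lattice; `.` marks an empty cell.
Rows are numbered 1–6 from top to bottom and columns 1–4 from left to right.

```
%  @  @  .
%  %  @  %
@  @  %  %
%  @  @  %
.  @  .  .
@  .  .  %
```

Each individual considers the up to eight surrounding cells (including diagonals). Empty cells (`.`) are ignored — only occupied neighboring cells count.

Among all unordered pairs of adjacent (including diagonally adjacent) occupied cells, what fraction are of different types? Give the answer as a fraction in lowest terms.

Scan each occupied cell's neighbors to the right and below (and the two forward diagonals) so each pair is counted once.
From row 1: 5 unlike of 10 pairs (running 5/10).
From row 2: 8 unlike of 13 pairs (running 13/23).
From row 3: 6 unlike of 13 pairs (running 19/36).
From row 4: 3 unlike of 6 pairs (running 22/42).
From row 5: 0 unlike of 1 pairs (running 22/43).
Total adjacent occupied pairs: 43; unlike-type pairs: 22.
22/43 is already in lowest terms.

22/43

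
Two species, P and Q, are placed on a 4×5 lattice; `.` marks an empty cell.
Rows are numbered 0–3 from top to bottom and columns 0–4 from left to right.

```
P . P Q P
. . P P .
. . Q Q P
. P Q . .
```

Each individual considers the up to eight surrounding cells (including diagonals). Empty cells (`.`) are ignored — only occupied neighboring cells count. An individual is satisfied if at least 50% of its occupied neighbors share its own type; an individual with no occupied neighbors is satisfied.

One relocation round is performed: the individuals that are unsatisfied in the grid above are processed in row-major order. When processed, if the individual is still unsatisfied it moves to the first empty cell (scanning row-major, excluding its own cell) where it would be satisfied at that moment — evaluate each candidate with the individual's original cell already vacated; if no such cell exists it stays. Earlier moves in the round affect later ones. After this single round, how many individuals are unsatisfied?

0

Initially unsatisfied (in order): (0,3), (1,2), (2,2), (2,3), (3,1).
  (0,3) → (2,1).
  (1,2) → (0,1).
  (2,2): now satisfied by earlier moves; stays.
  (2,3): now satisfied by earlier moves; stays.
  (3,1) → (0,3).
Resulting grid:
P P P P P
. . . P .
. Q Q Q P
. . Q . .
All satisfied now.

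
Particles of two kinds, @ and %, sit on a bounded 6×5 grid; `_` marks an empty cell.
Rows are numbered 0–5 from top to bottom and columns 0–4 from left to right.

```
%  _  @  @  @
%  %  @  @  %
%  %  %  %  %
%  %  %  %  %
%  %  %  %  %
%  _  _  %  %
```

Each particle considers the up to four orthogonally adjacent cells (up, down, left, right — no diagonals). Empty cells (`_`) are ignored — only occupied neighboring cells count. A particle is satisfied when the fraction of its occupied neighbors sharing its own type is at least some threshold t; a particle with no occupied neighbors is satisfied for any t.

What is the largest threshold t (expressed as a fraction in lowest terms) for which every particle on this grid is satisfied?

1/3

Row 0: (0,0)% 1/1 · (0,2)@ 2/2 · (0,3)@ 3/3 · (0,4)@ 1/2
Row 1: (1,0)% 3/3 · (1,1)% 2/3 · (1,2)@ 2/4 · (1,3)@ 2/4 · (1,4)% 1/3
Row 2: (2,0)% 3/3 · (2,1)% 4/4 · (2,2)% 3/4 · (2,3)% 3/4 · (2,4)% 3/3
Row 3: (3,0)% 3/3 · (3,1)% 4/4 · (3,2)% 4/4 · (3,3)% 4/4 · (3,4)% 3/3
Row 4: (4,0)% 3/3 · (4,1)% 3/3 · (4,2)% 3/3 · (4,3)% 4/4 · (4,4)% 3/3
Row 5: (5,0)% 1/1 · (5,3)% 2/2 · (5,4)% 2/2
The smallest same-type fraction is 1/3 at (1,4), which reduces to 1/3. Any threshold above that leaves this particle unsatisfied.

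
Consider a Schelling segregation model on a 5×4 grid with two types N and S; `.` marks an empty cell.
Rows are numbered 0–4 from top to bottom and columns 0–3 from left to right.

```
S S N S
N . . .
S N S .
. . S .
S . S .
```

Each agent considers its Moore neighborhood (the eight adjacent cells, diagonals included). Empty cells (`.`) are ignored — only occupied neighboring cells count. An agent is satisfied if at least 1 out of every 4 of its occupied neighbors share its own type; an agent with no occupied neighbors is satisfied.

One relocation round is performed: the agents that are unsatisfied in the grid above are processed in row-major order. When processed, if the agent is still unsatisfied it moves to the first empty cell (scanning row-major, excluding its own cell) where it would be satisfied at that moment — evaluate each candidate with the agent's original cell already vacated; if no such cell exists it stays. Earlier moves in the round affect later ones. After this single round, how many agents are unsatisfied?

0

Initially unsatisfied (in order): (0,2), (0,3), (2,0).
  (0,2) → (1,1).
  (0,3): now satisfied by earlier moves; stays.
  (2,0) → (0,2).
Resulting grid:
S S S S
N N . .
. N S .
. . S .
S . S .
All satisfied now.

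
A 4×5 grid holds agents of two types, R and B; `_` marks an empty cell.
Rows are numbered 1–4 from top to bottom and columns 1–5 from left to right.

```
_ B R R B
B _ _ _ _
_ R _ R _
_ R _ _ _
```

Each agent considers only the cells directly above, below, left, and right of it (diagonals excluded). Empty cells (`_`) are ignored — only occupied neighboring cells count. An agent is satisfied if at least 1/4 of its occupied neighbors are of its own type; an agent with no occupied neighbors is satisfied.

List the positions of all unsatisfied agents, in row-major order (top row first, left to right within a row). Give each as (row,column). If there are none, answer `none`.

(1,2), (1,5)

(1,2)B 0/1 unhappy
(1,3)R 1/2 ok
(1,4)R 1/2 ok
(1,5)B 0/1 unhappy
(2,1)B 0/0 ok
(3,2)R 1/1 ok
(3,4)R 0/0 ok
(4,2)R 1/1 ok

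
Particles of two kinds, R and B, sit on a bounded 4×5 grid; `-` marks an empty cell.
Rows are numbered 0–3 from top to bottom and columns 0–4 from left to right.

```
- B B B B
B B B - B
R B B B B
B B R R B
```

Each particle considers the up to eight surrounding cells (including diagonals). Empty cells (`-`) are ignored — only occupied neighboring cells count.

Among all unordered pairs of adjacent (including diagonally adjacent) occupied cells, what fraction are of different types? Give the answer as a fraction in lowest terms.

13/44

Scan each occupied cell's neighbors to the right and below (and the two forward diagonals) so each pair is counted once.
From row 0: 0 unlike of 11 pairs (running 0/11).
From row 1: 2 unlike of 12 pairs (running 2/23).
From row 2: 9 unlike of 17 pairs (running 11/40).
From row 3: 2 unlike of 4 pairs (running 13/44).
Total adjacent occupied pairs: 44; unlike-type pairs: 13.
13/44 is already in lowest terms.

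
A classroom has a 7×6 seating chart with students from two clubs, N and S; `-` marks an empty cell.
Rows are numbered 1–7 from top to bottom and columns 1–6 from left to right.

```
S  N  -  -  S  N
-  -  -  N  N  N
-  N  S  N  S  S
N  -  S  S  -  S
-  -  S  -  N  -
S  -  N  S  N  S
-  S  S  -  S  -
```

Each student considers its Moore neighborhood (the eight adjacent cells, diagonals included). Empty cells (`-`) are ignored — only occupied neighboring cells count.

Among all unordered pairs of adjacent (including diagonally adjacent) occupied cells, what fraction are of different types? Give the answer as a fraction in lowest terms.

28/51

Scan each occupied cell's neighbors to the right and below (and the two forward diagonals) so each pair is counted once.
Row 1: S(1,1)–N(1,2)≠ S(1,5)–N(1,6)≠ S(1,5)–N(2,5)≠ S(1,5)–N(2,6)≠ S(1,5)–N(2,4)≠ N(1,6)–N(2,6)= N(1,6)–N(2,5)=  → 5/7 unlike.
Row 2: N(2,4)–N(2,5)= N(2,4)–N(3,4)= N(2,4)–S(3,5)≠ N(2,4)–S(3,3)≠ N(2,5)–N(2,6)= N(2,5)–S(3,5)≠ N(2,5)–S(3,6)≠ N(2,5)–N(3,4)= N(2,6)–S(3,6)≠ N(2,6)–S(3,5)≠  → 6/10 unlike.
Row 3: N(3,2)–S(3,3)≠ N(3,2)–S(4,3)≠ N(3,2)–N(4,1)= S(3,3)–N(3,4)≠ S(3,3)–S(4,3)= S(3,3)–S(4,4)= N(3,4)–S(3,5)≠ N(3,4)–S(4,4)≠ N(3,4)–S(4,3)≠ S(3,5)–S(3,6)= S(3,5)–S(4,6)= S(3,5)–S(4,4)= S(3,6)–S(4,6)=  → 6/13 unlike.
Row 4: S(4,3)–S(4,4)= S(4,3)–S(5,3)= S(4,4)–N(5,5)≠ S(4,4)–S(5,3)= S(4,6)–N(5,5)≠  → 2/5 unlike.
Row 5: S(5,3)–N(6,3)≠ S(5,3)–S(6,4)= N(5,5)–N(6,5)= N(5,5)–S(6,6)≠ N(5,5)–S(6,4)≠  → 3/5 unlike.
Row 6: S(6,1)–S(7,2)= N(6,3)–S(6,4)≠ N(6,3)–S(7,3)≠ N(6,3)–S(7,2)≠ S(6,4)–N(6,5)≠ S(6,4)–S(7,5)= S(6,4)–S(7,3)= N(6,5)–S(6,6)≠ N(6,5)–S(7,5)≠ S(6,6)–S(7,5)=  → 6/10 unlike.
Row 7: S(7,2)–S(7,3)=  → 0/1 unlike.
Total adjacent occupied pairs: 51; unlike-type pairs: 28.
28/51 is already in lowest terms.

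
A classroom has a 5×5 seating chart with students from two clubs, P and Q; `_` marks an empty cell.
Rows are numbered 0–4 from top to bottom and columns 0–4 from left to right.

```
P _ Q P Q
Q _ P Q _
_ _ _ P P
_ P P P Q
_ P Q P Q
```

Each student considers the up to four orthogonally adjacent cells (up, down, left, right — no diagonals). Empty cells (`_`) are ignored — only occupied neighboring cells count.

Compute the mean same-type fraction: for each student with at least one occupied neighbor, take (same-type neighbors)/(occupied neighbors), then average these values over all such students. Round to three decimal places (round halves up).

0.309

Row 0: (0,0)P 0/1 · (0,2)Q 0/2 · (0,3)P 0/3 · (0,4)Q 0/1
Row 1: (1,0)Q 0/1 · (1,2)P 0/2 · (1,3)Q 0/3
Row 2: (2,3)P 2/3 · (2,4)P 1/2
Row 3: (3,1)P 2/2 · (3,2)P 2/3 · (3,3)P 3/4 · (3,4)Q 1/3
Row 4: (4,1)P 1/2 · (4,2)Q 0/3 · (4,3)P 1/3 · (4,4)Q 1/2
Sum over 17 students: 0/1 + 0/2 + 0/3 + 0/1 + 0/1 + 0/2 + 0/3 + 2/3 + 1/2 + 2/2 + 2/3 + 3/4 + 1/3 + 1/2 + 0/3 + 1/3 + 1/2 = 21/4; mean = 21/4 ÷ 17 = 21/68 = 0.308823… → 0.309.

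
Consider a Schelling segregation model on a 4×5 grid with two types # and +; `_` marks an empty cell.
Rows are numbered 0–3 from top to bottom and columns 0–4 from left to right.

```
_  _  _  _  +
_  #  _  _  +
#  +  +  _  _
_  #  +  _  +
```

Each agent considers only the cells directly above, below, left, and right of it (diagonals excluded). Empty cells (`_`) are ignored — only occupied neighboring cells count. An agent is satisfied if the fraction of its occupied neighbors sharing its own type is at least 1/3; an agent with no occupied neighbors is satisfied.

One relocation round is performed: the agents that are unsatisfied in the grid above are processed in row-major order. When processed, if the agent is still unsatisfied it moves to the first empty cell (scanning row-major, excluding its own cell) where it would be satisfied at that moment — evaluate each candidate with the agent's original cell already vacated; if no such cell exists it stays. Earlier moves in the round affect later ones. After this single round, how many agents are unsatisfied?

Initially unsatisfied (in order): (1,1), (2,0), (2,1), (3,1).
  (1,1) → (0,0).
  (2,0) → (0,1).
  (2,1): now satisfied by earlier moves; stays.
  (3,1) → (0,2).
Resulting grid:
# # # _ +
_ _ _ _ +
_ + + _ _
_ _ + _ +
All satisfied now.

0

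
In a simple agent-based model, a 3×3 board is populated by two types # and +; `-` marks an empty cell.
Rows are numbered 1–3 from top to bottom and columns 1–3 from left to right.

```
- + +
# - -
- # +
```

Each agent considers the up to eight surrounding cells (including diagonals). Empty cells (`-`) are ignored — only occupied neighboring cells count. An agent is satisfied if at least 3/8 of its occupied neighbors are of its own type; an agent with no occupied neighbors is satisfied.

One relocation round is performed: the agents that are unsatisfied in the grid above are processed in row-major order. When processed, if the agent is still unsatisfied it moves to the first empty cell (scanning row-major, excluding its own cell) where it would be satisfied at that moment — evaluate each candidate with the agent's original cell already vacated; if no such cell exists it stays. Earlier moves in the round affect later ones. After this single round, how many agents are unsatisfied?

1

Initially unsatisfied (in order): (3,3).
  (3,3) → (1,1).
Resulting grid:
+ + +
# - -
- # -
Unsatisfied now: (2,1).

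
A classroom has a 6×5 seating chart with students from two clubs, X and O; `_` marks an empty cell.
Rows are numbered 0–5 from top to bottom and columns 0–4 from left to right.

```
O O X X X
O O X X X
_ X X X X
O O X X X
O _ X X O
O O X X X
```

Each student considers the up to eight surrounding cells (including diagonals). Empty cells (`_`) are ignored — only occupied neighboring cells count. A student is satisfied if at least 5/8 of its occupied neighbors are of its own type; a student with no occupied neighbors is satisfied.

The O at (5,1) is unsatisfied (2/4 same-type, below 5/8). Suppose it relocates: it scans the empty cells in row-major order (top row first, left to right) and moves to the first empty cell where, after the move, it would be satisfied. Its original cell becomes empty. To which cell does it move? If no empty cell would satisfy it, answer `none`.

(2,0)

Vacating (5,1). Empty cells in order:
  (2,0): 4/5 same-type → satisfied — stop here.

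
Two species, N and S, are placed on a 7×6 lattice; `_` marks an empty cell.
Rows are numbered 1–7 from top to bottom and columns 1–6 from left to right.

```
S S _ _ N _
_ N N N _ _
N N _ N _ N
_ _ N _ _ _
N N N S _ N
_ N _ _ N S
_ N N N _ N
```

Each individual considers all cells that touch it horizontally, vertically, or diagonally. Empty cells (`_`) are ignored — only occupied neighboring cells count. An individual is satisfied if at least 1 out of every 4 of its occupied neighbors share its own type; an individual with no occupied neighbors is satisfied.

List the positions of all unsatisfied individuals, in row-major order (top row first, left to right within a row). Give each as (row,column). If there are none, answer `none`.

(5,4), (6,6)

(1,1)S 1/2 satisfied
(1,2)S 1/3 satisfied
(1,5)N 1/1 satisfied
(2,2)N 3/5 satisfied
(2,3)N 4/5 satisfied
(2,4)N 3/3 satisfied
(3,1)N 2/2 satisfied
(3,2)N 4/4 satisfied
(3,4)N 3/3 satisfied
(3,6)N 0/0 satisfied
(4,3)N 4/5 satisfied
(5,1)N 2/2 satisfied
(5,2)N 4/4 satisfied
(5,3)N 3/4 satisfied
(5,4)S 0/3 not
(5,6)N 1/2 satisfied
(6,2)N 5/5 satisfied
(6,5)N 3/5 satisfied
(6,6)S 0/3 not
(7,2)N 2/2 satisfied
(7,3)N 3/3 satisfied
(7,4)N 2/2 satisfied
(7,6)N 1/2 satisfied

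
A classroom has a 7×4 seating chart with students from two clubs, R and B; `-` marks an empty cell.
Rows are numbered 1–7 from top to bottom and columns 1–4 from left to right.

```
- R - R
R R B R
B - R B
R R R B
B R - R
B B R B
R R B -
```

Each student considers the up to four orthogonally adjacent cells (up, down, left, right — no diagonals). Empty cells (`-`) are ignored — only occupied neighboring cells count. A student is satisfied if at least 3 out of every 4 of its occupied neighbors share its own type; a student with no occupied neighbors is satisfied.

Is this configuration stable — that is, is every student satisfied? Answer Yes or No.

(1,2)R 1/1 satisfied
(1,4)R 1/1 satisfied
(2,1)R 1/2 not
(2,2)R 2/3 not
(2,3)B 0/3 not
(2,4)R 1/3 not
(3,1)B 0/2 not
(3,3)R 1/3 not
(3,4)B 1/3 not
(4,1)R 1/3 not
(4,2)R 3/3 satisfied
(4,3)R 2/3 not
(4,4)B 1/3 not
(5,1)B 1/3 not
(5,2)R 1/3 not
(5,4)R 0/2 not
(6,1)B 2/3 not
(6,2)B 1/4 not
(6,3)R 0/3 not
(6,4)B 0/2 not
(7,1)R 1/2 not
(7,2)R 1/3 not
(7,3)B 0/2 not
For instance (2,1) has only 1/2 same-type neighbors, below 3/4.

No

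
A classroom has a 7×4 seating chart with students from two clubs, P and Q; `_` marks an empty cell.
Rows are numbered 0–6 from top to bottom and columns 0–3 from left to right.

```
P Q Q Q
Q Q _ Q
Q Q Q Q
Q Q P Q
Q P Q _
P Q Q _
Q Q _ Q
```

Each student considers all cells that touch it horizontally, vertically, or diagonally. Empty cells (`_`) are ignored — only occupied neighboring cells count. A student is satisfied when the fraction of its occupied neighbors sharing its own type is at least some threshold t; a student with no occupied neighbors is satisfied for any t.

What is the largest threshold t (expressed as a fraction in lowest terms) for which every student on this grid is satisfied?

0/1

(0,0)P 0/3
(0,1)Q 3/4
(0,2)Q 4/4
(0,3)Q 2/2
(1,0)Q 4/5
(1,1)Q 6/7
(1,3)Q 4/4
(2,0)Q 5/5
(2,1)Q 6/7
(2,2)Q 6/7
(2,3)Q 3/4
(3,0)Q 4/5
(3,1)Q 6/8
(3,2)P 1/7
(3,3)Q 3/4
(4,0)Q 3/5
(4,1)P 2/8
(4,2)Q 4/6
(5,0)P 1/5
(5,1)Q 5/7
(5,2)Q 4/5
(6,0)Q 2/3
(6,1)Q 3/4
(6,3)Q 1/1
The smallest same-type fraction is 0/3 at (0,0), which reduces to 0/1. Any threshold above that leaves this student unsatisfied.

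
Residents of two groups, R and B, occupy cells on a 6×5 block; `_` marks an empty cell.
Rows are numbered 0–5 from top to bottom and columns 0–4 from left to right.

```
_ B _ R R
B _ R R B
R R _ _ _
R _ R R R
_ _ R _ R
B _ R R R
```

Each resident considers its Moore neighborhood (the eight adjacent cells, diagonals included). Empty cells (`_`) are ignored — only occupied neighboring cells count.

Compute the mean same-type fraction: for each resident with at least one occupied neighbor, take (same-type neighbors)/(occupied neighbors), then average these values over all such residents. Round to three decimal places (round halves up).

0.790

Row 0: (0,1)B 1/2 · (0,3)R 3/4 · (0,4)R 2/3
Row 1: (1,0)B 1/3 · (1,2)R 3/4 · (1,3)R 3/4 · (1,4)B 0/3
Row 2: (2,0)R 2/3 · (2,1)R 4/5
Row 3: (3,0)R 2/2 · (3,2)R 3/3 · (3,3)R 4/4 · (3,4)R 2/2
Row 4: (4,2)R 4/4 · (4,4)R 4/4
Row 5: (5,0)B — no occupied neighbors · (5,2)R 2/2 · (5,3)R 4/4 · (5,4)R 2/2
Sum over 18 residents: 1/2 + 3/4 + 2/3 + 1/3 + 3/4 + 3/4 + 0/3 + 2/3 + 4/5 + 2/2 + 3/3 + 4/4 + 2/2 + 4/4 + 4/4 + 2/2 + 4/4 + 2/2 = 853/60; mean = 853/60 ÷ 18 = 853/1080 = 0.789814… → 0.790.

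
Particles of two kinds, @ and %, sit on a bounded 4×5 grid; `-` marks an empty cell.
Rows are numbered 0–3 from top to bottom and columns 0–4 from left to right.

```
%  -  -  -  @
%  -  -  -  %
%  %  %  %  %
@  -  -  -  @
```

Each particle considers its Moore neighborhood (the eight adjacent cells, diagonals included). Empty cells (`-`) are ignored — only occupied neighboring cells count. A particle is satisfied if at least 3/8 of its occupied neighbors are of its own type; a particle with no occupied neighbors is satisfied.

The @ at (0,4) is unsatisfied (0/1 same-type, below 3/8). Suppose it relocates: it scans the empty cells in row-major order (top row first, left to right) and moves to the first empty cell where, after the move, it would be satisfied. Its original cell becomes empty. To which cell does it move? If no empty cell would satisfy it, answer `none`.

(0,2)

Vacating (0,4). Empty cells in order:
  (0,1): 0/2 same-type → still unsatisfied.
  (0,2): 0/0 same-type → satisfied — stop here.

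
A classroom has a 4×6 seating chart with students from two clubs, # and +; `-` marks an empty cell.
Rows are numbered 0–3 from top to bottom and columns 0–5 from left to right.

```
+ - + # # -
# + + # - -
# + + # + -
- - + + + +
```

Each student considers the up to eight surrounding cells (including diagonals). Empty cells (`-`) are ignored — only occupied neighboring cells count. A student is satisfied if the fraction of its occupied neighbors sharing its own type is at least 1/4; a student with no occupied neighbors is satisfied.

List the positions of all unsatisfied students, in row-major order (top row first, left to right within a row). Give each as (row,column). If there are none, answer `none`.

(2,3)

Row 0: (0,0)+ 1/2 ✓ · (0,2)+ 2/4 ✓ · (0,3)# 2/4 ✓ · (0,4)# 2/2 ✓
Row 1: (1,0)# 1/4 ✓ · (1,1)+ 5/7 ✓ · (1,2)+ 4/7 ✓ · (1,3)# 3/7 ✓
Row 2: (2,0)# 1/3 ✓ · (2,1)+ 4/6 ✓ · (2,2)+ 5/7 ✓ · (2,3)# 1/7 ✗ · (2,4)+ 3/5 ✓
Row 3: (3,2)+ 3/4 ✓ · (3,3)+ 4/5 ✓ · (3,4)+ 3/4 ✓ · (3,5)+ 2/2 ✓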